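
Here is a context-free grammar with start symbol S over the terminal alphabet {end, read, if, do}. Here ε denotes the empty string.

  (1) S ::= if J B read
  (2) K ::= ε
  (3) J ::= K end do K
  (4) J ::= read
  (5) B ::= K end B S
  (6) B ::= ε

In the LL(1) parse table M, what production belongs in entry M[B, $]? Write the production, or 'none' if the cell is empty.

none

FIRST(S) = {if}
FIRST(K) = {ε}
FIRST(J) = {end, read}  (via K end do K)
FIRST(B) = {ε, end}  (via K end B S)
FOLLOW(S) includes $ since S is the start symbol.
FOLLOW(B): in S::=if J B read, B is followed by read with FIRST {read}; in B::=K end B S, B is followed by S with FIRST {if}. Thus FOLLOW(B) = {if, read}.
For B ::= K end B S: FIRST(K end B S) = {end}, so it goes in M[B, t] for t ∈ {end}.
For B ::= ε: FIRST(ε) = {ε}, so it goes in M[B, t] for t ∈ {}; since ε ∈ FIRST, also for every t ∈ FOLLOW(B) = {if, read}.
None of these place a production in M[B, $].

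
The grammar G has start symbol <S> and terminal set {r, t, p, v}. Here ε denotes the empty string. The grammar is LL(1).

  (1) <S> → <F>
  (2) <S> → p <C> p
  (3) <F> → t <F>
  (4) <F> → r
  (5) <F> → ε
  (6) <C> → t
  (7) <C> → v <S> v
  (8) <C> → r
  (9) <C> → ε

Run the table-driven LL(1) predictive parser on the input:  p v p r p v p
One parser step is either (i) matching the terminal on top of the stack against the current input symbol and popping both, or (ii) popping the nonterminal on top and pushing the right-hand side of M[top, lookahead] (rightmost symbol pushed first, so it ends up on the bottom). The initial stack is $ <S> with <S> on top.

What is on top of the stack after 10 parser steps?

p

step 1: stack=$ <S>  input=p v p r p v p $  — expand <S> → p <C> p
step 2: stack=$ p <C> p  input=p v p r p v p $  — match p
step 3: stack=$ p <C>  input=v p r p v p $  — expand <C> → v <S> v
step 4: stack=$ p v <S> v  input=v p r p v p $  — match v
step 5: stack=$ p v <S>  input=p r p v p $  — expand <S> → p <C> p
step 6: stack=$ p v p <C> p  input=p r p v p $  — match p
step 7: stack=$ p v p <C>  input=r p v p $  — expand <C> → r
step 8: stack=$ p v p r  input=r p v p $  — match r
step 9: stack=$ p v p  input=p v p $  — match p
step 10: stack=$ p v  input=v p $  — match v
Stack after step 10: $ p (top = p).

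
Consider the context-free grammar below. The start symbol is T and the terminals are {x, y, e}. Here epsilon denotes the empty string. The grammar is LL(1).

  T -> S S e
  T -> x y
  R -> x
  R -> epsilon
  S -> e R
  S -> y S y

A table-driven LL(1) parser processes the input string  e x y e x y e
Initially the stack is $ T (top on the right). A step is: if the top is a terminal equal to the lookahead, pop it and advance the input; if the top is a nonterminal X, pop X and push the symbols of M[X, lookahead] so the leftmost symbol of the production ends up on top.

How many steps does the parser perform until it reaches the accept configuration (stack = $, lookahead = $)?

      Stack      Input            Action
   1  $ T        e x y e x y e $  expand T -> S S e
   2  $ e S S    e x y e x y e $  expand S -> e R
   3  $ e S R e  e x y e x y e $  match e
   4  $ e S R    x y e x y e $    expand R -> x
   5  $ e S x    x y e x y e $    match x
   6  $ e S      y e x y e $      expand S -> y S y
   7  $ e y S y  y e x y e $      match y
   8  $ e y S    e x y e $        expand S -> e R
   9  $ e y R e  e x y e $        match e
  10  $ e y R    x y e $          expand R -> x
  11  $ e y x    x y e $          match x
  12  $ e y      y e $            match y
  13  $ e        e $              match e
Accept reached after 13 steps.

13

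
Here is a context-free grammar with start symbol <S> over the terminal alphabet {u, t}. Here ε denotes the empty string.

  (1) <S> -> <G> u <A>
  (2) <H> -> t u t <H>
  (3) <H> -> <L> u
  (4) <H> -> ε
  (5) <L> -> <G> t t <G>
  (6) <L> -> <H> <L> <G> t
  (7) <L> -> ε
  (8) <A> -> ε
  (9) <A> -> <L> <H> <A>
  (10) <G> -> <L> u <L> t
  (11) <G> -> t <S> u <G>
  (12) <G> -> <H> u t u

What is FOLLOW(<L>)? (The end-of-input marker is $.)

{$, t, u}

FIRST(<S>): from <S>-><G> u <A> we get {t, u}. So FIRST(<S>) = {t, u}.
FIRST(<H>): from <H>->t u t <H> we get {t}; from <H>-><L> u we get {t, u}; from <H>->ε we get {ε}. So FIRST(<H>) = {ε, t, u}.
FIRST(<L>): from <L>-><G> t t <G> we get {t, u}; from <L>-><H> <L> <G> t we get {t, u}; from <L>->ε we get {ε}. So FIRST(<L>) = {ε, t, u}.
FIRST(<A>): from <A>->ε we get {ε}; from <A>-><L> <H> <A> we get {ε, t, u}. So FIRST(<A>) = {ε, t, u}.
FIRST(<G>): from <G>-><L> u <L> t we get {t, u}; from <G>->t <S> u <G> we get {t}; from <G>-><H> u t u we get {t, u}. So FIRST(<G>) = {t, u}.
FOLLOW(<S>) includes $ since <S> is the start symbol.
FOLLOW(<S>): in <G>->t <S> u <G>, <S> is followed by u <G> with FIRST {u}. Thus FOLLOW(<S>) = {$, u}.
FOLLOW(<A>): in <S>-><G> u <A>, the suffix after <A> is empty, so FOLLOW(<A>) ⊇ FOLLOW(<S>) = {$, u}; in <A>-><L> <H> <A>, the suffix after <A> is empty (adds nothing new). Thus FOLLOW(<A>) = {$, u}.
FOLLOW(<H>): in <H>->t u t <H>, the suffix after <H> is empty (adds nothing new); in <L>-><H> <L> <G> t, <H> is followed by <L> <G> t with FIRST {t, u}; in <A>-><L> <H> <A>, <H> is followed by <A> with FIRST {ε, t, u}; in <A>-><L> <H> <A>, the suffix after <H> is nullable, so FOLLOW(<H>) ⊇ FOLLOW(<A>) = {$, u}; in <G>-><H> u t u, <H> is followed by u t u with FIRST {u}. Thus FOLLOW(<H>) = {$, t, u}.
FOLLOW(<L>): in <H>-><L> u, <L> is followed by u with FIRST {u}; in <L>-><H> <L> <G> t, <L> is followed by <G> t with FIRST {t, u}; in <A>-><L> <H> <A>, <L> is followed by <H> <A> with FIRST {ε, t, u}; in <A>-><L> <H> <A>, the suffix after <L> is nullable, so FOLLOW(<L>) ⊇ FOLLOW(<A>) = {$, u}; in <G>-><L> u <L> t (occurrence 1), <L> is followed by u <L> t with FIRST {u}; in <G>-><L> u <L> t (occurrence 2), <L> is followed by t with FIRST {t}. Thus FOLLOW(<L>) = {$, t, u}.
FOLLOW(<G>): in <S>-><G> u <A>, <G> is followed by u <A> with FIRST {u}; in <L>-><G> t t <G> (occurrence 1), <G> is followed by t t <G> with FIRST {t}; in <L>-><G> t t <G> (occurrence 2), the suffix after <G> is empty, so FOLLOW(<G>) ⊇ FOLLOW(<L>) = {$, t, u}; in <L>-><H> <L> <G> t, <G> is followed by t with FIRST {t}; in <G>->t <S> u <G>, the suffix after <G> is empty (adds nothing new). Thus FOLLOW(<G>) = {$, t, u}.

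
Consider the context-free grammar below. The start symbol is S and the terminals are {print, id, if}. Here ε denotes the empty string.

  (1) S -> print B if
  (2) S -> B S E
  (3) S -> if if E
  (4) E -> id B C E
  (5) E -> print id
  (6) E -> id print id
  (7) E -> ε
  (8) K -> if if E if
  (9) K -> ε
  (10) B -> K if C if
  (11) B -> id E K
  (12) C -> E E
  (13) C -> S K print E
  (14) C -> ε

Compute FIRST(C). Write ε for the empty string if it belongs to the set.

FIRST(E): from E->id B C E we get {id}; from E->print id we get {print}; from E->id print id we get {id}; from E->ε we get {ε}. So FIRST(E) = {ε, id, print}.
FIRST(K): from K->if if E if we get {if}; from K->ε we get {ε}. So FIRST(K) = {ε, if}.
FIRST(B): from B->K if C if we get {if}; from B->id E K we get {id}. So FIRST(B) = {id, if}.
FIRST(S): from S->print B if we get {print}; from S->B S E we get {id, if}; from S->if if E we get {if}. So FIRST(S) = {id, if, print}.
FIRST(C): from C->E E we get {ε, id, print}; from C->S K print E we get {id, if, print}; from C->ε we get {ε}. So FIRST(C) = {ε, id, if, print}.

{ε, id, if, print}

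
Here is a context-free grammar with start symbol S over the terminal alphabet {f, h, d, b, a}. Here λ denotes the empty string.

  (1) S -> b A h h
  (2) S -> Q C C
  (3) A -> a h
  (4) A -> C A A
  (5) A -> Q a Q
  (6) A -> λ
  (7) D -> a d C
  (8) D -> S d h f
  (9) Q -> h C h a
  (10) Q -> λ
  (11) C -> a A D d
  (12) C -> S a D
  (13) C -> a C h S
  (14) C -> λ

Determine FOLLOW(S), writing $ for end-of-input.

FIRST(Q) = {λ, h}
FIRST(S) = {λ, a, b, h}  (via Q C C)
FIRST(D) = {a, b, d, h}  (via S d h f)
FIRST(C) = {λ, a, b, h}  (via S a D)
FIRST(A) = {λ, a, b, h}  (via C A A, Q a Q)
FOLLOW(S) includes $ since S is the start symbol.
FOLLOW(A): in S->b A h h, A is followed by h h with FIRST {h}; in A->C A A (occurrence 1), A is followed by A with FIRST {λ, a, b, h}; in A->C A A (occurrence 1), the suffix after A is nullable (adds nothing new); in A->C A A (occurrence 2), the suffix after A is empty (adds nothing new); in C->a A D d, A is followed by D d with FIRST {a, b, d, h}. Thus FOLLOW(A) = {a, b, d, h}.
FOLLOW(S): in D->S d h f, S is followed by d h f with FIRST {d}; in C->S a D, S is followed by a D with FIRST {a}; in C->a C h S, the suffix after S is empty, so FOLLOW(S) ⊇ FOLLOW(C) = {$, a, b, d, h}. Thus FOLLOW(S) = {$, a, b, d, h}.
FOLLOW(Q): in S->Q C C, Q is followed by C C with FIRST {λ, a, b, h}; in S->Q C C, the suffix after Q is nullable, so FOLLOW(Q) ⊇ FOLLOW(S) = {$, a, b, d, h}; in A->Q a Q (occurrence 1), Q is followed by a Q with FIRST {a}; in A->Q a Q (occurrence 2), the suffix after Q is empty, so FOLLOW(Q) ⊇ FOLLOW(A) = {a, b, d, h}. Thus FOLLOW(Q) = {$, a, b, d, h}.
FOLLOW(D): in C->a A D d, D is followed by d with FIRST {d}; in C->S a D, the suffix after D is empty, so FOLLOW(D) ⊇ FOLLOW(C) = {$, a, b, d, h}. Thus FOLLOW(D) = {$, a, b, d, h}.
FOLLOW(C): in S->Q C C (occurrence 1), C is followed by C with FIRST {λ, a, b, h}; in S->Q C C (occurrence 1), the suffix after C is nullable, so FOLLOW(C) ⊇ FOLLOW(S) = {$, a, b, d, h}; in S->Q C C (occurrence 2), the suffix after C is empty, so FOLLOW(C) ⊇ FOLLOW(S) = {$, a, b, d, h}; in A->C A A, C is followed by A A with FIRST {λ, a, b, h}; in A->C A A, the suffix after C is nullable, so FOLLOW(C) ⊇ FOLLOW(A) = {a, b, d, h}; in D->a d C, the suffix after C is empty, so FOLLOW(C) ⊇ FOLLOW(D) = {$, a, b, d, h}; in Q->h C h a, C is followed by h a with FIRST {h}; in C->a C h S, C is followed by h S with FIRST {h}. Thus FOLLOW(C) = {$, a, b, d, h}.

{$, a, b, d, h}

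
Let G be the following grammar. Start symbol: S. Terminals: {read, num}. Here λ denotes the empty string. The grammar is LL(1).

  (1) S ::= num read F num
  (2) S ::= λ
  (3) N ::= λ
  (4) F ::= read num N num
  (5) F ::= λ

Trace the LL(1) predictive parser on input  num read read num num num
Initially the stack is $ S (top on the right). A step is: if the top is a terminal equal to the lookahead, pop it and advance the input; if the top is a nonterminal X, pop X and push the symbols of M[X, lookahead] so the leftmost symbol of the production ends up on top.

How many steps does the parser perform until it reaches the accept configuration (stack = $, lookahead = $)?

     Stack                 Input                        Action
  1  $ S                   num read read num num num $  expand S ::= num read F num
  2  $ num F read num      num read read num num num $  match num
  3  $ num F read          read read num num num $      match read
  4  $ num F               read num num num $           expand F ::= read num N num
  5  $ num num N num read  read num num num $           match read
  6  $ num num N num       num num num $                match num
  7  $ num num N           num num $                    expand N ::= λ
  8  $ num num             num num $                    match num
  9  $ num                 num $                        match num
Accept reached after 9 steps.

9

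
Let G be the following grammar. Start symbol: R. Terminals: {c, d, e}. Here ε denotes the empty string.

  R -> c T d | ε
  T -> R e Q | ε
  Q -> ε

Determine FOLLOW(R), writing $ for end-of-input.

{$, e}

FIRST(R) = {ε, c}
FIRST(Q) = {ε}
FIRST(T) = {ε, c, e}  (via R e Q)
FOLLOW(R) includes $ since R is the start symbol.
FOLLOW(R): in T->R e Q, R is followed by e Q with FIRST {e}. Thus FOLLOW(R) = {$, e}.
FOLLOW(T): in R->c T d, T is followed by d with FIRST {d}. Thus FOLLOW(T) = {d}.
FOLLOW(Q): in T->R e Q, the suffix after Q is empty, so FOLLOW(Q) ⊇ FOLLOW(T) = {d}. Thus FOLLOW(Q) = {d}.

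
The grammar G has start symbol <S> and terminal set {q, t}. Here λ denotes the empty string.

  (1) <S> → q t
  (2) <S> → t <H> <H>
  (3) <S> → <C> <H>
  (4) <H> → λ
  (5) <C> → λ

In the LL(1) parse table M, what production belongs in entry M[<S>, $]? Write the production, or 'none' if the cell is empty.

<S> → <C> <H>

FIRST(<H>) = {λ}
FIRST(<C>) = {λ}
FIRST(<S>) = {λ, q, t}  (via <C> <H>)
FOLLOW(<S>) includes $ since <S> is the start symbol.
FOLLOW(<S>): <S> appears on no right-hand side. Thus FOLLOW(<S>) = {$}.
For <S> → q t: FIRST(q t) = {q}, so it goes in M[<S>, t] for t ∈ {q}.
For <S> → t <H> <H>: FIRST(t <H> <H>) = {t}, so it goes in M[<S>, t] for t ∈ {t}.
For <S> → <C> <H>: FIRST(<C> <H>) = {λ}, so it goes in M[<S>, t] for t ∈ {}; since λ ∈ FIRST, also for every t ∈ FOLLOW(<S>) = {$}.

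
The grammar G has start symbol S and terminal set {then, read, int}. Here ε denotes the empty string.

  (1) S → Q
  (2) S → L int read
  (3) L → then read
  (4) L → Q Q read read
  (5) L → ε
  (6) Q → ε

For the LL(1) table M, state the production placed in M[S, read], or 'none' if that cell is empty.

S → L int read

FIRST(Q): from Q→ε we get {ε}. So FIRST(Q) = {ε}.
FIRST(L): from L→then read we get {then}; from L→Q Q read read we get {read}; from L→ε we get {ε}. So FIRST(L) = {ε, read, then}.
FIRST(S): from S→Q we get {ε}; from S→L int read we get {int, read, then}. So FIRST(S) = {ε, int, read, then}.
FOLLOW(S) includes $ since S is the start symbol.
FOLLOW(S): S appears on no right-hand side. Thus FOLLOW(S) = {$}.
For S → Q: FIRST(Q) = {ε}, so it goes in M[S, t] for t ∈ {}; since ε ∈ FIRST, also for every t ∈ FOLLOW(S) = {$}.
For S → L int read: FIRST(L int read) = {int, read, then}, so it goes in M[S, t] for t ∈ {int, read, then}.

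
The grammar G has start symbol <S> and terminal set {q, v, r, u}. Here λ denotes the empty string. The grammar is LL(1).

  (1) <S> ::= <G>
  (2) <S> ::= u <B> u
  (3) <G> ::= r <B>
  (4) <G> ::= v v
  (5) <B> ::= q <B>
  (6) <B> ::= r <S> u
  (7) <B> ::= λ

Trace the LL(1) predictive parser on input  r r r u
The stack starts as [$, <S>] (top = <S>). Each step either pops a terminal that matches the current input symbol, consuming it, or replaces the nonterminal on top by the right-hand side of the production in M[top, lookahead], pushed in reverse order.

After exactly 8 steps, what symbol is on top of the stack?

     Stack      Input      Action
  1  $ <S>      r r r u $  expand <S> ::= <G>
  2  $ <G>      r r r u $  expand <G> ::= r <B>
  3  $ <B> r    r r r u $  match r
  4  $ <B>      r r u $    expand <B> ::= r <S> u
  5  $ u <S> r  r r u $    match r
  6  $ u <S>    r u $      expand <S> ::= <G>
  7  $ u <G>    r u $      expand <G> ::= r <B>
  8  $ u <B> r  r u $      match r
Stack after step 8: $ u <B> (top = <B>).

<B>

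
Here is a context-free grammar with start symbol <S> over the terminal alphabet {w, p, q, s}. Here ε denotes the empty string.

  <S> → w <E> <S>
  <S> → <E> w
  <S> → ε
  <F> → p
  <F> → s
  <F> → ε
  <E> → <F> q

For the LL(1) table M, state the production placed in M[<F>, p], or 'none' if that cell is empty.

<F> → p

FIRST(<F>): from <F>→p we get {p}; from <F>→s we get {s}; from <F>→ε we get {ε}. So FIRST(<F>) = {ε, p, s}.
FIRST(<E>): from <E>→<F> q we get {p, q, s}. So FIRST(<E>) = {p, q, s}.
FIRST(<S>): from <S>→w <E> <S> we get {w}; from <S>→<E> w we get {p, q, s}; from <S>→ε we get {ε}. So FIRST(<S>) = {ε, p, q, s, w}.
FOLLOW(<S>) includes $ since <S> is the start symbol.
FOLLOW(<F>): in <E>→<F> q, <F> is followed by q with FIRST {q}. Thus FOLLOW(<F>) = {q}.
For <F> → p: FIRST(p) = {p}, so it goes in M[<F>, t] for t ∈ {p}.
For <F> → s: FIRST(s) = {s}, so it goes in M[<F>, t] for t ∈ {s}.
For <F> → ε: FIRST(ε) = {ε}, so it goes in M[<F>, t] for t ∈ {}; since ε ∈ FIRST, also for every t ∈ FOLLOW(<F>) = {q}.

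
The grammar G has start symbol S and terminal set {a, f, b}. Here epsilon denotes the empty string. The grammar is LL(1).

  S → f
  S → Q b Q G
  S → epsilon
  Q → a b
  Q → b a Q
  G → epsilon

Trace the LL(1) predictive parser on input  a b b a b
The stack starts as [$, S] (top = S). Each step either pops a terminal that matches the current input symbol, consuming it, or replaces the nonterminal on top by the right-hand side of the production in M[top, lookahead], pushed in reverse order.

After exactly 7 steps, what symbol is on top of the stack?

step 1: stack=$ S  input=a b b a b $  — expand S → Q b Q G
step 2: stack=$ G Q b Q  input=a b b a b $  — expand Q → a b
step 3: stack=$ G Q b b a  input=a b b a b $  — match a
step 4: stack=$ G Q b b  input=b b a b $  — match b
step 5: stack=$ G Q b  input=b a b $  — match b
step 6: stack=$ G Q  input=a b $  — expand Q → a b
step 7: stack=$ G b a  input=a b $  — match a
Stack after step 7: $ G b (top = b).

b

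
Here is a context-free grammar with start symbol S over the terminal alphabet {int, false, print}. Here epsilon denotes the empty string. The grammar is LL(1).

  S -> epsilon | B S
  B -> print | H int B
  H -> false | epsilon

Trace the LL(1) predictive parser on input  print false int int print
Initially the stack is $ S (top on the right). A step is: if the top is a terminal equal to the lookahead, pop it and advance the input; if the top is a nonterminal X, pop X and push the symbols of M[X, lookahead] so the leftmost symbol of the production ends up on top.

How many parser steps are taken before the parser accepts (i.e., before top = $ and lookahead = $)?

14

step 1: stack=$ S  input=print false int int print $  — expand S -> B S
step 2: stack=$ S B  input=print false int int print $  — expand B -> print
step 3: stack=$ S print  input=print false int int print $  — match print
step 4: stack=$ S  input=false int int print $  — expand S -> B S
step 5: stack=$ S B  input=false int int print $  — expand B -> H int B
step 6: stack=$ S B int H  input=false int int print $  — expand H -> false
step 7: stack=$ S B int false  input=false int int print $  — match false
step 8: stack=$ S B int  input=int int print $  — match int
step 9: stack=$ S B  input=int print $  — expand B -> H int B
step 10: stack=$ S B int H  input=int print $  — expand H -> epsilon
step 11: stack=$ S B int  input=int print $  — match int
step 12: stack=$ S B  input=print $  — expand B -> print
step 13: stack=$ S print  input=print $  — match print
step 14: stack=$ S  input=$  — expand S -> epsilon
Accept reached after 14 steps.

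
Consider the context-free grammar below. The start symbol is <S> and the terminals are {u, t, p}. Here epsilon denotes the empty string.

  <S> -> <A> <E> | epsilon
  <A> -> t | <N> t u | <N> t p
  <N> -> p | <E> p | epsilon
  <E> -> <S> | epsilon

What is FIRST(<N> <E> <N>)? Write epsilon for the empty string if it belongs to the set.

{epsilon, p, t}

FIRST(<S>): from <S>-><A> <E> we get {p, t}; from <S>->epsilon we get {epsilon}. So FIRST(<S>) = {epsilon, p, t}.
FIRST(<E>): from <E>-><S> we get {epsilon, p, t}; from <E>->epsilon we get {epsilon}. So FIRST(<E>) = {epsilon, p, t}.
FIRST(<N>): from <N>->p we get {p}; from <N>-><E> p we get {p, t}; from <N>->epsilon we get {epsilon}. So FIRST(<N>) = {epsilon, p, t}.
FIRST(<A>): from <A>->t we get {t}; from <A>-><N> t u we get {p, t}; from <A>-><N> t p we get {p, t}. So FIRST(<A>) = {p, t}.
FIRST(<N> <E> <N>): take FIRST of each symbol in turn, carrying on past any symbol whose FIRST contains epsilon; result {epsilon, p, t}.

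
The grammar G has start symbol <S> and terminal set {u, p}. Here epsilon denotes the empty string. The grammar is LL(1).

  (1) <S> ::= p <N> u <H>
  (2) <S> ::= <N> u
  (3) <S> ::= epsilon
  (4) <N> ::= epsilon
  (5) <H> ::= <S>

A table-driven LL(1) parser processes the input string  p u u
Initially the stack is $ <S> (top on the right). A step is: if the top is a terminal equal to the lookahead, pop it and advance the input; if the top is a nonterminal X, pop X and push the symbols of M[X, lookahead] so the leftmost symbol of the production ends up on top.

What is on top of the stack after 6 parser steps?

step 1: stack=$ <S>  input=p u u $  — expand <S> ::= p <N> u <H>
step 2: stack=$ <H> u <N> p  input=p u u $  — match p
step 3: stack=$ <H> u <N>  input=u u $  — expand <N> ::= epsilon
step 4: stack=$ <H> u  input=u u $  — match u
step 5: stack=$ <H>  input=u $  — expand <H> ::= <S>
step 6: stack=$ <S>  input=u $  — expand <S> ::= <N> u
Stack after step 6: $ u <N> (top = <N>).

<N>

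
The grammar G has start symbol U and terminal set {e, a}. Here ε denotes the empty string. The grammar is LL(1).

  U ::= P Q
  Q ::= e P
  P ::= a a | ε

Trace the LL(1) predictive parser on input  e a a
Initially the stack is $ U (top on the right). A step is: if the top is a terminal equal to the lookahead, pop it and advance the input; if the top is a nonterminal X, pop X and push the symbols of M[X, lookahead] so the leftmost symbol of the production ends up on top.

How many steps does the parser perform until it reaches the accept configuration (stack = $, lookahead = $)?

7

     Stack  Input    Action
  1  $ U    e a a $  expand U ::= P Q
  2  $ Q P  e a a $  expand P ::= ε
  3  $ Q    e a a $  expand Q ::= e P
  4  $ P e  e a a $  match e
  5  $ P    a a $    expand P ::= a a
  6  $ a a  a a $    match a
  7  $ a    a $      match a
Accept reached after 7 steps.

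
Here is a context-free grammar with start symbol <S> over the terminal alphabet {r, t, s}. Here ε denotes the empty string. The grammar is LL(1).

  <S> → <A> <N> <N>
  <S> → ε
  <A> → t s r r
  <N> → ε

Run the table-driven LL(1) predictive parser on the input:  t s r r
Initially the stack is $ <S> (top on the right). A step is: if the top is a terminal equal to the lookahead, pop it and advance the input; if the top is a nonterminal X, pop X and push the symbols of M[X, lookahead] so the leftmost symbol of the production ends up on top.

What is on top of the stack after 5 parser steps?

r

     Stack              Input      Action
  1  $ <S>              t s r r $  expand <S> → <A> <N> <N>
  2  $ <N> <N> <A>      t s r r $  expand <A> → t s r r
  3  $ <N> <N> r r s t  t s r r $  match t
  4  $ <N> <N> r r s    s r r $    match s
  5  $ <N> <N> r r      r r $      match r
Stack after step 5: $ <N> <N> r (top = r).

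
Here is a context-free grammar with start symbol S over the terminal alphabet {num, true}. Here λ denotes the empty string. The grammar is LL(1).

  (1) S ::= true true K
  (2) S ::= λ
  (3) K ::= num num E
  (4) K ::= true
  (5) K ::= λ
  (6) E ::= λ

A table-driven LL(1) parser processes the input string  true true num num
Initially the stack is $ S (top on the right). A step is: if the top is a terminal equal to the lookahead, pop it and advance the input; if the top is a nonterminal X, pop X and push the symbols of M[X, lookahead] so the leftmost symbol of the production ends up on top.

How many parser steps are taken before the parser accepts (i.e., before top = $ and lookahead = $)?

7

step 1: stack=$ S  input=true true num num $  — expand S ::= true true K
step 2: stack=$ K true true  input=true true num num $  — match true
step 3: stack=$ K true  input=true num num $  — match true
step 4: stack=$ K  input=num num $  — expand K ::= num num E
step 5: stack=$ E num num  input=num num $  — match num
step 6: stack=$ E num  input=num $  — match num
step 7: stack=$ E  input=$  — expand E ::= λ
Accept reached after 7 steps.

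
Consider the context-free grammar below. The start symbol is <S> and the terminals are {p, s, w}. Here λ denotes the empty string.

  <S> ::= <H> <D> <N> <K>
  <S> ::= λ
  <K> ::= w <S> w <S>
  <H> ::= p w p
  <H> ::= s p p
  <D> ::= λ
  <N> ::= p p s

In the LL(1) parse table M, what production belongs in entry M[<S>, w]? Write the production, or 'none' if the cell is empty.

FIRST(<K>): from <K>::=w <S> w <S> we get {w}. So FIRST(<K>) = {w}.
FIRST(<H>): from <H>::=p w p we get {p}; from <H>::=s p p we get {s}. So FIRST(<H>) = {p, s}.
FIRST(<D>): from <D>::=λ we get {λ}. So FIRST(<D>) = {λ}.
FIRST(<N>): from <N>::=p p s we get {p}. So FIRST(<N>) = {p}.
FIRST(<S>): from <S>::=<H> <D> <N> <K> we get {p, s}; from <S>::=λ we get {λ}. So FIRST(<S>) = {λ, p, s}.
FOLLOW(<S>) includes $ since <S> is the start symbol.
FOLLOW(<S>): in <K>::=w <S> w <S> (occurrence 1), <S> is followed by w <S> with FIRST {w}; in <K>::=w <S> w <S> (occurrence 2), the suffix after <S> is empty, so FOLLOW(<S>) ⊇ FOLLOW(<K>) = {$, w}. Thus FOLLOW(<S>) = {$, w}.
FOLLOW(<K>): in <S>::=<H> <D> <N> <K>, the suffix after <K> is empty, so FOLLOW(<K>) ⊇ FOLLOW(<S>) = {$, w}. Thus FOLLOW(<K>) = {$, w}.
For <S> ::= <H> <D> <N> <K>: FIRST(<H> <D> <N> <K>) = {p, s}, so it goes in M[<S>, t] for t ∈ {p, s}.
For <S> ::= λ: FIRST(λ) = {λ}, so it goes in M[<S>, t] for t ∈ {}; since λ ∈ FIRST, also for every t ∈ FOLLOW(<S>) = {$, w}.

<S> ::= λ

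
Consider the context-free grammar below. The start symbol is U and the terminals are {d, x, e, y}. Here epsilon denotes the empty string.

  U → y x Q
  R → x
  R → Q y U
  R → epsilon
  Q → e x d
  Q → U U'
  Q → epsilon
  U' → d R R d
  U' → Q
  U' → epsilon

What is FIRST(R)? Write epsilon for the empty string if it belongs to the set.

FIRST(U): from U→y x Q we get {y}. So FIRST(U) = {y}.
FIRST(Q): from Q→e x d we get {e}; from Q→U U' we get {y}; from Q→epsilon we get {epsilon}. So FIRST(Q) = {epsilon, e, y}.
FIRST(R): from R→x we get {x}; from R→Q y U we get {e, y}; from R→epsilon we get {epsilon}. So FIRST(R) = {epsilon, e, x, y}.
FIRST(U'): from U'→d R R d we get {d}; from U'→Q we get {epsilon, e, y}; from U'→epsilon we get {epsilon}. So FIRST(U') = {epsilon, d, e, y}.

{epsilon, e, x, y}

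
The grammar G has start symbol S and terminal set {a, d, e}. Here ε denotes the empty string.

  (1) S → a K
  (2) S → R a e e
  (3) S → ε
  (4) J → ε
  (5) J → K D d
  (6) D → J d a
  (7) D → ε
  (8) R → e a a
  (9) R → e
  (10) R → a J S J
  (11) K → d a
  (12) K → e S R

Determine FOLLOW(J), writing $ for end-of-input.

{$, a, d, e}

FIRST(R) = {a, e}
FIRST(K) = {d, e}
FIRST(S) = {ε, a, e}  (via R a e e)
FIRST(J) = {ε, d, e}  (via K D d)
FIRST(D) = {ε, d, e}  (via J d a)
FOLLOW(S) includes $ since S is the start symbol.
FOLLOW(D): in J→K D d, D is followed by d with FIRST {d}. Thus FOLLOW(D) = {d}.
FOLLOW(S): in R→a J S J, S is followed by J with FIRST {ε, d, e}; in R→a J S J, the suffix after S is nullable, so FOLLOW(S) ⊇ FOLLOW(R) = {$, a, d, e}; in K→e S R, S is followed by R with FIRST {a, e}. Thus FOLLOW(S) = {$, a, d, e}.
FOLLOW(K): in S→a K, the suffix after K is empty, so FOLLOW(K) ⊇ FOLLOW(S) = {$, a, d, e}; in J→K D d, K is followed by D d with FIRST {d, e}. Thus FOLLOW(K) = {$, a, d, e}.
FOLLOW(R): in S→R a e e, R is followed by a e e with FIRST {a}; in K→e S R, the suffix after R is empty, so FOLLOW(R) ⊇ FOLLOW(K) = {$, a, d, e}. Thus FOLLOW(R) = {$, a, d, e}.
FOLLOW(J): in D→J d a, J is followed by d a with FIRST {d}; in R→a J S J (occurrence 1), J is followed by S J with FIRST {ε, a, d, e}; in R→a J S J (occurrence 1), the suffix after J is nullable, so FOLLOW(J) ⊇ FOLLOW(R) = {$, a, d, e}; in R→a J S J (occurrence 2), the suffix after J is empty, so FOLLOW(J) ⊇ FOLLOW(R) = {$, a, d, e}. Thus FOLLOW(J) = {$, a, d, e}.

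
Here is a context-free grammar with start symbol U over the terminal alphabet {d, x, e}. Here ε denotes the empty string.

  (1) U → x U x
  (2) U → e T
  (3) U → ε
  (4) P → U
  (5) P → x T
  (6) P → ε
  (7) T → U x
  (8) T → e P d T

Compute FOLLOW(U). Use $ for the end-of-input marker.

{$, d, x}

FIRST(U) = {ε, e, x}
FIRST(P) = {ε, e, x}  (via U)
FIRST(T) = {e, x}  (via U x)
FOLLOW(U) includes $ since U is the start symbol.
FOLLOW(P): in T→e P d T, P is followed by d T with FIRST {d}. Thus FOLLOW(P) = {d}.
FOLLOW(U): in U→x U x, U is followed by x with FIRST {x}; in P→U, the suffix after U is empty, so FOLLOW(U) ⊇ FOLLOW(P) = {d}; in T→U x, U is followed by x with FIRST {x}. Thus FOLLOW(U) = {$, d, x}.
FOLLOW(T): in U→e T, the suffix after T is empty, so FOLLOW(T) ⊇ FOLLOW(U) = {$, d, x}; in P→x T, the suffix after T is empty, so FOLLOW(T) ⊇ FOLLOW(P) = {d}; in T→e P d T, the suffix after T is empty (adds nothing new). Thus FOLLOW(T) = {$, d, x}.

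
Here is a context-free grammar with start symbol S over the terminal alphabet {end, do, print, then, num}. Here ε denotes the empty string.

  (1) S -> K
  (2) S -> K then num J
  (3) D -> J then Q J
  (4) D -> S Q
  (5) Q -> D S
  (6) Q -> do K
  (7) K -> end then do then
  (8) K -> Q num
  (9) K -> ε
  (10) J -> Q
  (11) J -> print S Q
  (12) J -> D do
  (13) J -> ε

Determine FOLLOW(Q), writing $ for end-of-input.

{$, do, end, num, print, then}

FIRST(S): from S->K we get {ε, do, end, print, then}; from S->K then num J we get {do, end, print, then}. So FIRST(S) = {ε, do, end, print, then}.
FIRST(D): from D->J then Q J we get {do, end, print, then}; from D->S Q we get {do, end, print, then}. So FIRST(D) = {do, end, print, then}.
FIRST(Q): from Q->D S we get {do, end, print, then}; from Q->do K we get {do}. So FIRST(Q) = {do, end, print, then}.
FIRST(K): from K->end then do then we get {end}; from K->Q num we get {do, end, print, then}; from K->ε we get {ε}. So FIRST(K) = {ε, do, end, print, then}.
FIRST(J): from J->Q we get {do, end, print, then}; from J->print S Q we get {print}; from J->D do we get {do, end, print, then}; from J->ε we get {ε}. So FIRST(J) = {ε, do, end, print, then}.
FOLLOW(S) includes $ since S is the start symbol.
FOLLOW(S): in D->S Q, S is followed by Q with FIRST {do, end, print, then}; in Q->D S, the suffix after S is empty, so FOLLOW(S) ⊇ FOLLOW(Q) = {$, do, end, num, print, then}; in J->print S Q, S is followed by Q with FIRST {do, end, print, then}. Thus FOLLOW(S) = {$, do, end, num, print, then}.
FOLLOW(D): in Q->D S, D is followed by S with FIRST {ε, do, end, print, then}; in Q->D S, the suffix after D is nullable, so FOLLOW(D) ⊇ FOLLOW(Q) = {$, do, end, num, print, then}; in J->D do, D is followed by do with FIRST {do}. Thus FOLLOW(D) = {$, do, end, num, print, then}.
FOLLOW(J): in S->K then num J, the suffix after J is empty, so FOLLOW(J) ⊇ FOLLOW(S) = {$, do, end, num, print, then}; in D->J then Q J (occurrence 1), J is followed by then Q J with FIRST {then}; in D->J then Q J (occurrence 2), the suffix after J is empty, so FOLLOW(J) ⊇ FOLLOW(D) = {$, do, end, num, print, then}. Thus FOLLOW(J) = {$, do, end, num, print, then}.
FOLLOW(Q): in D->J then Q J, Q is followed by J with FIRST {ε, do, end, print, then}; in D->J then Q J, the suffix after Q is nullable, so FOLLOW(Q) ⊇ FOLLOW(D) = {$, do, end, num, print, then}; in D->S Q, the suffix after Q is empty, so FOLLOW(Q) ⊇ FOLLOW(D) = {$, do, end, num, print, then}; in K->Q num, Q is followed by num with FIRST {num}; in J->Q, the suffix after Q is empty, so FOLLOW(Q) ⊇ FOLLOW(J) = {$, do, end, num, print, then}; in J->print S Q, the suffix after Q is empty, so FOLLOW(Q) ⊇ FOLLOW(J) = {$, do, end, num, print, then}. Thus FOLLOW(Q) = {$, do, end, num, print, then}.
FOLLOW(K): in S->K, the suffix after K is empty, so FOLLOW(K) ⊇ FOLLOW(S) = {$, do, end, num, print, then}; in S->K then num J, K is followed by then num J with FIRST {then}; in Q->do K, the suffix after K is empty, so FOLLOW(K) ⊇ FOLLOW(Q) = {$, do, end, num, print, then}. Thus FOLLOW(K) = {$, do, end, num, print, then}.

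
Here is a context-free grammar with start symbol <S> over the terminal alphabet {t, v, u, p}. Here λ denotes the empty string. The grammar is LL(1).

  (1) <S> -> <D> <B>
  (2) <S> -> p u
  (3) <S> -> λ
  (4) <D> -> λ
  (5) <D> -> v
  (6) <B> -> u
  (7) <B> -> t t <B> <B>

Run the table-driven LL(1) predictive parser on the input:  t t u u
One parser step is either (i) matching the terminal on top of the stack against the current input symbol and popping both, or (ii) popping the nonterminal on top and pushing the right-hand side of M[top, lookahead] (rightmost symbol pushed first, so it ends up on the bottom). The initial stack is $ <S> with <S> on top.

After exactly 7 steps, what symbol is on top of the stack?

     Stack          Input      Action
  1  $ <S>          t t u u $  expand <S> -> <D> <B>
  2  $ <B> <D>      t t u u $  expand <D> -> λ
  3  $ <B>          t t u u $  expand <B> -> t t <B> <B>
  4  $ <B> <B> t t  t t u u $  match t
  5  $ <B> <B> t    t u u $    match t
  6  $ <B> <B>      u u $      expand <B> -> u
  7  $ <B> u        u u $      match u
Stack after step 7: $ <B> (top = <B>).

<B>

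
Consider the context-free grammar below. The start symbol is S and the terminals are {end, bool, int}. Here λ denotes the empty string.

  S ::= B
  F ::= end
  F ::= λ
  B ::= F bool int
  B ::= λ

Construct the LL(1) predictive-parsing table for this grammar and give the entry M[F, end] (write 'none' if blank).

F ::= end

FIRST(F) = {λ, end}
FIRST(B) = {λ, bool, end}  (via F bool int)
FIRST(S) = {λ, bool, end}  (via B)
FOLLOW(S) includes $ since S is the start symbol.
FOLLOW(F): in B::=F bool int, F is followed by bool int with FIRST {bool}. Thus FOLLOW(F) = {bool}.
For F ::= end: FIRST(end) = {end}, so it goes in M[F, t] for t ∈ {end}.
For F ::= λ: FIRST(λ) = {λ}, so it goes in M[F, t] for t ∈ {}; since λ ∈ FIRST, also for every t ∈ FOLLOW(F) = {bool}.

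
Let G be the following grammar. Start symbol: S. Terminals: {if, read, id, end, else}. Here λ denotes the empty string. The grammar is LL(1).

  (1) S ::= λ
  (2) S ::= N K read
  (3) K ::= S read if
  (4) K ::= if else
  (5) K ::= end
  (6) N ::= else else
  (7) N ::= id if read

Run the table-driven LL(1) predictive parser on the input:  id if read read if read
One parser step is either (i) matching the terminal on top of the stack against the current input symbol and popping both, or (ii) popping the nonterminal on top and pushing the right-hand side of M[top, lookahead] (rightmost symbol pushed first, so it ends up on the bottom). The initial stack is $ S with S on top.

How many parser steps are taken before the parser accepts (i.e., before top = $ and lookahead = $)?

10

      Stack                Input                      Action
   1  $ S                  id if read read if read $  expand S ::= N K read
   2  $ read K N           id if read read if read $  expand N ::= id if read
   3  $ read K read if id  id if read read if read $  match id
   4  $ read K read if     if read read if read $     match if
   5  $ read K read        read read if read $        match read
   6  $ read K             read if read $             expand K ::= S read if
   7  $ read if read S     read if read $             expand S ::= λ
   8  $ read if read       read if read $             match read
   9  $ read if            if read $                  match if
  10  $ read               read $                     match read
Accept reached after 10 steps.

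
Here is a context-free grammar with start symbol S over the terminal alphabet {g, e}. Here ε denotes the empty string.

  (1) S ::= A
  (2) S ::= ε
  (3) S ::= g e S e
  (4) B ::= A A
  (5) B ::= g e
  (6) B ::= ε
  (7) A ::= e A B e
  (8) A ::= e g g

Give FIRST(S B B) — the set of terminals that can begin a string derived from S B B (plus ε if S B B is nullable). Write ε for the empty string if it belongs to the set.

{ε, e, g}

FIRST(A) = {e}
FIRST(S) = {ε, e, g}  (via A)
FIRST(B) = {ε, e, g}  (via A A)
FIRST(S B B): take FIRST of each symbol in turn, carrying on past any symbol whose FIRST contains ε; result {ε, e, g}.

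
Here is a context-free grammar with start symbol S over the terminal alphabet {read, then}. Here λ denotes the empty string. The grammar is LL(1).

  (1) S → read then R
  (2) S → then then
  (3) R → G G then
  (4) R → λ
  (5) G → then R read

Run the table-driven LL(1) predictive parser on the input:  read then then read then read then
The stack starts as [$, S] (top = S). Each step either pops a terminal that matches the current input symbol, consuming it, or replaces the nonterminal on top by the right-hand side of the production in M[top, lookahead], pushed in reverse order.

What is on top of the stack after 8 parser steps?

step 1: stack=$ S  input=read then then read then read then $  — expand S → read then R
step 2: stack=$ R then read  input=read then then read then read then $  — match read
step 3: stack=$ R then  input=then then read then read then $  — match then
step 4: stack=$ R  input=then read then read then $  — expand R → G G then
step 5: stack=$ then G G  input=then read then read then $  — expand G → then R read
step 6: stack=$ then G read R then  input=then read then read then $  — match then
step 7: stack=$ then G read R  input=read then read then $  — expand R → λ
step 8: stack=$ then G read  input=read then read then $  — match read
Stack after step 8: $ then G (top = G).

G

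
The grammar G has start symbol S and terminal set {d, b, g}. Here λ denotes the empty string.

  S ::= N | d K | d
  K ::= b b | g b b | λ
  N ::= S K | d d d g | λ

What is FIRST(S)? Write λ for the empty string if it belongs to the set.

FIRST(K): from K::=b b we get {b}; from K::=g b b we get {g}; from K::=λ we get {λ}. So FIRST(K) = {λ, b, g}.
FIRST(S): from S::=N we get {λ, b, d, g}; from S::=d K we get {d}; from S::=d we get {d}. So FIRST(S) = {λ, b, d, g}.
FIRST(N): from N::=S K we get {λ, b, d, g}; from N::=d d d g we get {d}; from N::=λ we get {λ}. So FIRST(N) = {λ, b, d, g}.

{λ, b, d, g}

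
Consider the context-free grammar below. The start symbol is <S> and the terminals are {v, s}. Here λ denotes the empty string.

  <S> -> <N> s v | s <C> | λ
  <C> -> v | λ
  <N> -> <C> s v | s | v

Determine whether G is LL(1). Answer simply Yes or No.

No

FIRST(<S>) = {λ, s, v}
FIRST(<C>) = {λ, v}
FIRST(<N>) = {s, v}
FOLLOW(<S>) = {$}
FOLLOW(<C>) = {$, s}
FOLLOW(<N>) = {s}
Cell M[<N>, s] receives both <N> -> <C> s v and <N> -> s — the grammar is not LL(1).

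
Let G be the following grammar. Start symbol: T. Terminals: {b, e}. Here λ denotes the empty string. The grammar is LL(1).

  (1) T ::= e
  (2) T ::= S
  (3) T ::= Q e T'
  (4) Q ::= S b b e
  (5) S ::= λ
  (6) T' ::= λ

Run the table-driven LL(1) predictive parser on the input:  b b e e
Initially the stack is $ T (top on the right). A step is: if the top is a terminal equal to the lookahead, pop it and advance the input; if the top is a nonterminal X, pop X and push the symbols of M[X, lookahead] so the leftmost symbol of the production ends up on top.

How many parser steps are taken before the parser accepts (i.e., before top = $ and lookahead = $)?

8

step 1: stack=$ T  input=b b e e $  — expand T ::= Q e T'
step 2: stack=$ T' e Q  input=b b e e $  — expand Q ::= S b b e
step 3: stack=$ T' e e b b S  input=b b e e $  — expand S ::= λ
step 4: stack=$ T' e e b b  input=b b e e $  — match b
step 5: stack=$ T' e e b  input=b e e $  — match b
step 6: stack=$ T' e e  input=e e $  — match e
step 7: stack=$ T' e  input=e $  — match e
step 8: stack=$ T'  input=$  — expand T' ::= λ
Accept reached after 8 steps.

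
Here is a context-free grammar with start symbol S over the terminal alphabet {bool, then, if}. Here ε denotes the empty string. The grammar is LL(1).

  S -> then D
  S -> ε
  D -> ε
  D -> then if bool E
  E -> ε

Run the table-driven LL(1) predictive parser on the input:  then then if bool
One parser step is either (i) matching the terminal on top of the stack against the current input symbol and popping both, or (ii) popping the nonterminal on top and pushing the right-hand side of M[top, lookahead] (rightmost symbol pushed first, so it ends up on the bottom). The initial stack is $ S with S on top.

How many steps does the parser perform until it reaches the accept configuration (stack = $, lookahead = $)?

7

     Stack             Input                Action
  1  $ S               then then if bool $  expand S -> then D
  2  $ D then          then then if bool $  match then
  3  $ D               then if bool $       expand D -> then if bool E
  4  $ E bool if then  then if bool $       match then
  5  $ E bool if       if bool $            match if
  6  $ E bool          bool $               match bool
  7  $ E               $                    expand E -> ε
Accept reached after 7 steps.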